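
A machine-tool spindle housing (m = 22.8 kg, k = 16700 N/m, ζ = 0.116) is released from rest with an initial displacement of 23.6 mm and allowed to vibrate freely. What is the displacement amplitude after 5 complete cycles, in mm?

Logarithmic decrement δ = 2πζ/√(1 − ζ²) = 2π × 0.1160/√(1 − 0.0135) = 0.7338.
After n cycles, x_n/x₀ = e^(−nδ), so x_5 = 23.6 × e^(−5 × 0.7338) = 23.6 × 0.02550 = 0.6018 mm.

0.602 mm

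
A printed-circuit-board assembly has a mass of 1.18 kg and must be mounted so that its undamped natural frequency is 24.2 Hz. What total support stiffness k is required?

ω_n = 2πf_n = 2π × 24.2 = 152.1 rad/s.
k = m·ω_n² = 1.18 × 152.1² = 1.18 × 23120 = 27280 N/m.

27300 N/m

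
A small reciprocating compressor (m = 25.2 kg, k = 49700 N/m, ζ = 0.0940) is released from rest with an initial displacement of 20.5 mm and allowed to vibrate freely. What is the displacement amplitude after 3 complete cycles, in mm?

3.46 mm

Logarithmic decrement δ = 2πζ/√(1 − ζ²) = 2π × 0.09400/√(1 − 0.00884) = 0.5932.
After n cycles, x_n/x₀ = e^(−nδ), so x_3 = 20.5 × e^(−3 × 0.5932) = 20.5 × 0.1687 = 3.458 mm.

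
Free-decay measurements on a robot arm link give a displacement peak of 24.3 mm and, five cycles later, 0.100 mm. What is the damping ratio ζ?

Logarithmic decrement δ = (1/n)·ln(x₀/x_n) = (1/5)·ln(24.3/0.100) = (1/5)·ln(243.0) = 1.099.
ζ = δ/√(4π² + δ²) = 1.099/√(39.48 + 1.21) = 1.099/6.379 = 0.1722.

0.172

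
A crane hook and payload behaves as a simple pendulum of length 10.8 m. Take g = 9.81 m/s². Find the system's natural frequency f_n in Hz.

0.152 Hz

For a simple pendulum ω_n = √(g/L) = √(9.81/10.8) = √0.9083 = 0.9531 rad/s.
f_n = ω_n/(2π) = 0.9531/6.283 = 0.1517 Hz.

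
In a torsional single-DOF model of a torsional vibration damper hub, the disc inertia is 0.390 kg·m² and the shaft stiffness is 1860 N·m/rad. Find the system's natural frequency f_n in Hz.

11.0 Hz

ω_n = √(k_t/J) = √(1860/0.390) = √4769 = 69.06 rad/s.
f_n = ω_n/(2π) = 69.06/6.283 = 10.99 Hz.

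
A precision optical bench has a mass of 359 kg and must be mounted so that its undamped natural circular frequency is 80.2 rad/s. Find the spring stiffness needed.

2310000 N/m

k = m·ω_n² = 359 × 80.20² = 359 × 6432 = 2309000 N/m.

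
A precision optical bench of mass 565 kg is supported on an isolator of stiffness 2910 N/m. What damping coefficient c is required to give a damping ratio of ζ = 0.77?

1970 N·s/m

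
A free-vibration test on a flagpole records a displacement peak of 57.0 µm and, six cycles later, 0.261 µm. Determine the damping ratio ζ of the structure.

0.141

Logarithmic decrement δ = (1/n)·ln(x₀/x_n) = (1/6)·ln(57.0/0.261) = (1/6)·ln(218.4) = 0.8977.
ζ = δ/√(4π² + δ²) = 0.8977/√(39.48 + 0.806) = 0.8977/6.347 = 0.1414.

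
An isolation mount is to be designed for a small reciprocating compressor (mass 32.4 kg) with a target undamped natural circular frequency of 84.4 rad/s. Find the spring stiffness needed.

231000 N/m

k = m·ω_n² = 32.4 × 84.40² = 32.4 × 7123 = 230800 N/m.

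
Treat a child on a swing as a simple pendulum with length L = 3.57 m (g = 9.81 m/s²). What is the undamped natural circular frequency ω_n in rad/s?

For a simple pendulum ω_n = √(g/L) = √(9.81/3.57) = √2.748 = 1.658 rad/s.

1.66 rad/s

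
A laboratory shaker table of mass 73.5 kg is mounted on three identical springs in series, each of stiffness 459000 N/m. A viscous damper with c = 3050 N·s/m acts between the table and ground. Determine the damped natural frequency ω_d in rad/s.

40.6 rad/s

Series springs: 1/k_eq = 3/459000, so k_eq = 459000/3 = 153000 N/m.
ω_n = √(k_eq/m) = √(153000/73.5) = 45.62 rad/s.
Critical damping c_c = 2√(k_eq·m) = 2√(153000 × 73.5) = 6707 N·s/m, so ζ = c/c_c = 3050/6707 = 0.4548.
ω_d = ω_n√(1 − ζ²) = 45.62 × √(1 − 0.207) = 40.63 rad/s.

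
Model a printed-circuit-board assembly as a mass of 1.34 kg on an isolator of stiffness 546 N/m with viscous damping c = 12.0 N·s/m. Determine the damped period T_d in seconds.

0.319 s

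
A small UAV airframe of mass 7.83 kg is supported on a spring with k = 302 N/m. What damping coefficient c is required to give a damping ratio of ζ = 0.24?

23.3 N·s/m

c_c = 2√(k·m) = 2√(302.0 × 7.83) = 97.26 N·s/m.
c = ζ·c_c = 0.24 × 97.26 = 23.34 N·s/m.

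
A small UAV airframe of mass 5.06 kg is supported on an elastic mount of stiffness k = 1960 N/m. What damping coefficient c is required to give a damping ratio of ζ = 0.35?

69.7 N·s/m

c_c = 2√(k·m) = 2√(1960 × 5.06) = 199.2 N·s/m.
c = ζ·c_c = 0.35 × 199.2 = 69.71 N·s/m.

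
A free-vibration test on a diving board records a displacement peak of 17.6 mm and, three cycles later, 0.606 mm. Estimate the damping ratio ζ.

0.176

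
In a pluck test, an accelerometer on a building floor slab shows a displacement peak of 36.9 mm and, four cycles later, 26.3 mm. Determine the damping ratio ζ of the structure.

0.0135

Logarithmic decrement δ = (1/n)·ln(x₀/x_n) = (1/4)·ln(36.9/26.3) = (1/4)·ln(1.403) = 0.08466.
ζ = δ/√(4π² + δ²) = 0.08466/√(39.48 + 0.00717) = 0.08466/6.284 = 0.01347.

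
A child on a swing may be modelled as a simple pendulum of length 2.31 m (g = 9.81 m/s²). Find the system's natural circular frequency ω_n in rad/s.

2.06 rad/s

For a simple pendulum ω_n = √(g/L) = √(9.81/2.31) = √4.247 = 2.061 rad/s.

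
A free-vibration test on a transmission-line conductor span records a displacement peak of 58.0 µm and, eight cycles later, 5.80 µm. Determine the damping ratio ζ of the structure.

0.0458

Logarithmic decrement δ = (1/n)·ln(x₀/x_n) = (1/8)·ln(58.0/5.80) = (1/8)·ln(10.00) = 0.2878.
ζ = δ/√(4π² + δ²) = 0.2878/√(39.48 + 0.0828) = 0.2878/6.290 = 0.04576.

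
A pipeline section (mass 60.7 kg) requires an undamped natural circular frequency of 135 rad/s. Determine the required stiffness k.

k = m·ω_n² = 60.7 × 135.0² = 60.7 × 18220 = 1106000 N/m.

1110000 N/m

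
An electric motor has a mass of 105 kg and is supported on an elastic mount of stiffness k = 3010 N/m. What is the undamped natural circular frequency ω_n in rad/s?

5.35 rad/s

ω_n = √(k/m) = √(3010/105) = √28.67 = 5.354 rad/s.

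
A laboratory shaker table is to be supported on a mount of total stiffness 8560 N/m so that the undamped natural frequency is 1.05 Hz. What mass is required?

ω_n = 2πf_n = 2π × 1.05 = 6.597 rad/s.
m = k/ω_n² = 8560/6.597² = 8560/43.52 = 196.7 kg.

197 kg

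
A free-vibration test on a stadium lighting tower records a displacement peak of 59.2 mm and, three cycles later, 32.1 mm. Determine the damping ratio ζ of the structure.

0.0325

Logarithmic decrement δ = (1/n)·ln(x₀/x_n) = (1/3)·ln(59.2/32.1) = (1/3)·ln(1.844) = 0.2040.
ζ = δ/√(4π² + δ²) = 0.2040/√(39.48 + 0.0416) = 0.2040/6.286 = 0.03245.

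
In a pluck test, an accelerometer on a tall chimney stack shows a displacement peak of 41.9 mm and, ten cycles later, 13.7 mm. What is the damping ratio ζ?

0.0178

Logarithmic decrement δ = (1/n)·ln(x₀/x_n) = (1/10)·ln(41.9/13.7) = (1/10)·ln(3.058) = 0.1118.
ζ = δ/√(4π² + δ²) = 0.1118/√(39.48 + 0.0125) = 0.1118/6.284 = 0.01779.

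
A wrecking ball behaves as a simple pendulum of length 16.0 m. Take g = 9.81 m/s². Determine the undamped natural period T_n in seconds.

For a simple pendulum ω_n = √(g/L) = √(9.81/16.0) = √0.6131 = 0.7830 rad/s.
T_n = 2π/ω_n = 6.283/0.7830 = 8.024 s.

8.02 s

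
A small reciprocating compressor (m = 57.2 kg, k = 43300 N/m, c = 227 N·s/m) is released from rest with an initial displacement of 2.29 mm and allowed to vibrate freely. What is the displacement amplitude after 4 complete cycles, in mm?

ζ = c/(2√(km)) = 227/(2√(43300 × 57.2)) = 227/3148 = 0.07212.
Logarithmic decrement δ = 2πζ/√(1 − ζ²) = 2π × 0.07212/√(1 − 0.00520) = 0.4543.
After n cycles, x_n/x₀ = e^(−nδ), so x_4 = 2.29 × e^(−4 × 0.4543) = 2.29 × 0.1625 = 0.3720 mm.

0.372 mm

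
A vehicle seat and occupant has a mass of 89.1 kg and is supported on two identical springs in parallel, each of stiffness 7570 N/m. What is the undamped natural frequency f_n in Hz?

Parallel springs add: k_eq = 2 × 7570 = 15140 N/m.
ω_n = √(k_eq/m) = √(15140/89.1) = √169.9 = 13.04 rad/s.
f_n = ω_n/(2π) = 13.04/6.283 = 2.075 Hz.

2.07 Hz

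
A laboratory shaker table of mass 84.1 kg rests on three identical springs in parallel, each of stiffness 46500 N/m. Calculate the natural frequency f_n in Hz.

6.48 Hz

Parallel springs add: k_eq = 3 × 46500 = 139500 N/m.
ω_n = √(k_eq/m) = √(139500/84.1) = √1659 = 40.73 rad/s.
f_n = ω_n/(2π) = 40.73/6.283 = 6.482 Hz.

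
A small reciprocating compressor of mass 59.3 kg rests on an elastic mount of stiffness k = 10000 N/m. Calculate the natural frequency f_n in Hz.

2.07 Hz

ω_n = √(k/m) = √(10000/59.3) = √168.6 = 12.99 rad/s.
f_n = ω_n/(2π) = 12.99/6.283 = 2.067 Hz.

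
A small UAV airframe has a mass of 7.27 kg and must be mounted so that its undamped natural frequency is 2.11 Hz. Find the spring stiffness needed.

ω_n = 2πf_n = 2π × 2.11 = 13.26 rad/s.
k = m·ω_n² = 7.27 × 13.26² = 7.27 × 175.8 = 1278 N/m.

1280 N/m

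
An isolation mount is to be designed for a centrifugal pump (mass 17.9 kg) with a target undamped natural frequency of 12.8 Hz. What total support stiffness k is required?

116000 N/m

ω_n = 2πf_n = 2π × 12.8 = 80.42 rad/s.
k = m·ω_n² = 17.9 × 80.42² = 17.9 × 6468 = 115800 N/m.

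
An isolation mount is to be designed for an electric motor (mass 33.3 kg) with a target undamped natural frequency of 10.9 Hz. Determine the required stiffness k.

ω_n = 2πf_n = 2π × 10.9 = 68.49 rad/s.
k = m·ω_n² = 33.3 × 68.49² = 33.3 × 4690 = 156200 N/m.

156000 N/m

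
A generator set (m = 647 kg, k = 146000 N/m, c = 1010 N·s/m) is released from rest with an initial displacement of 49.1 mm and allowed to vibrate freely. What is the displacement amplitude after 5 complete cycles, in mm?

ζ = c/(2√(km)) = 1010/(2√(146000 × 647)) = 1010/19440 = 0.05196.
Logarithmic decrement δ = 2πζ/√(1 − ζ²) = 2π × 0.05196/√(1 − 0.00270) = 0.3269.
After n cycles, x_n/x₀ = e^(−nδ), so x_5 = 49.1 × e^(−5 × 0.3269) = 49.1 × 0.1950 = 9.576 mm.

9.58 mm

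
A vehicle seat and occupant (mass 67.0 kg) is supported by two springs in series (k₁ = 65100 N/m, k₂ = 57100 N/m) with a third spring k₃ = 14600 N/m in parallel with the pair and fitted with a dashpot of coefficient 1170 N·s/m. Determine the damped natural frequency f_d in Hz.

Series pair: k_s = k₁k₂/(k₁+k₂) = (65100)(57100)/(65100 + 57100) = 30420 N/m. In parallel with k₃: k_eq = 30420 + 14600 = 45020 N/m.
ω_n = √(k_eq/m) = √(45020/67.0) = 25.92 rad/s.
Critical damping c_c = 2√(k_eq·m) = 2√(45020 × 67.0) = 3473 N·s/m, so ζ = c/c_c = 1170/3473 = 0.3368.
ω_d = ω_n√(1 − ζ²) = 25.92 × √(1 − 0.113) = 24.41 rad/s.
f_d = ω_d/(2π) = 3.884 Hz.

3.88 Hz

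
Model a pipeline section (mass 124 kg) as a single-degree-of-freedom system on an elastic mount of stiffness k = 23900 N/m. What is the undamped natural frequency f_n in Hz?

ω_n = √(k/m) = √(23900/124) = √192.7 = 13.88 rad/s.
f_n = ω_n/(2π) = 13.88/6.283 = 2.210 Hz.

2.21 Hz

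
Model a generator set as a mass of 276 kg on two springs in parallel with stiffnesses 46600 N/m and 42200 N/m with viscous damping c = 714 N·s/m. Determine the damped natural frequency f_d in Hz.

Parallel springs add: k_eq = 46600 + 42200 = 88800 N/m.
ω_n = √(k_eq/m) = √(88800/276) = 17.94 rad/s.
Critical damping c_c = 2√(k_eq·m) = 2√(88800 × 276) = 9901 N·s/m, so ζ = c/c_c = 714/9901 = 0.07211.
ω_d = ω_n√(1 − ζ²) = 17.94 × √(1 − 0.00520) = 17.89 rad/s.
f_d = ω_d/(2π) = 2.847 Hz.

2.85 Hz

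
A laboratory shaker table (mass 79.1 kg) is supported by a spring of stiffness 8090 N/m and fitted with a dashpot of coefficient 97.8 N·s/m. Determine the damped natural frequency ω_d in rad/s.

10.1 rad/s

ω_n = √(k/m) = √(8090/79.1) = 10.11 rad/s.
Critical damping c_c = 2√(k·m) = 2√(8090 × 79.1) = 1600 N·s/m, so ζ = c/c_c = 97.8/1600 = 0.06113.
ω_d = ω_n√(1 − ζ²) = 10.11 × √(1 − 0.00374) = 10.09 rad/s.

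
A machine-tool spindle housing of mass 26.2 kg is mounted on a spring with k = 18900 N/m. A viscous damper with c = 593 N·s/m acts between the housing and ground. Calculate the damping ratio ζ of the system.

0.421

ω_n = √(k/m) = √(18900/26.2) = 26.86 rad/s.
Critical damping c_c = 2√(k·m) = 2√(18900 × 26.2) = 1407 N·s/m, so ζ = c/c_c = 593/1407 = 0.4214.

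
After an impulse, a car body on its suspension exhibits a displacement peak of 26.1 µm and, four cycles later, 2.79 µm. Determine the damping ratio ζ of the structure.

0.0886

Logarithmic decrement δ = (1/n)·ln(x₀/x_n) = (1/4)·ln(26.1/2.79) = (1/4)·ln(9.355) = 0.5590.
ζ = δ/√(4π² + δ²) = 0.5590/√(39.48 + 0.312) = 0.5590/6.308 = 0.08861.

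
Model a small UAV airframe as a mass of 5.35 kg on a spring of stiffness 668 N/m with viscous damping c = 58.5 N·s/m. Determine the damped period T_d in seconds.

ω_n = √(k/m) = √(668.0/5.35) = 11.17 rad/s.
Critical damping c_c = 2√(k·m) = 2√(668.0 × 5.35) = 119.6 N·s/m, so ζ = c/c_c = 58.5/119.6 = 0.4893.
ω_d = ω_n√(1 − ζ²) = 11.17 × √(1 − 0.239) = 9.745 rad/s.
T_d = 2π/ω_d = 0.6447 s.

0.645 s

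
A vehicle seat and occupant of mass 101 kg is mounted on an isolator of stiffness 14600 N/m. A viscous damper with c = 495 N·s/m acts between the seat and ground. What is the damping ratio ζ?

0.204

ω_n = √(k/m) = √(14600/101) = 12.02 rad/s.
Critical damping c_c = 2√(k·m) = 2√(14600 × 101) = 2429 N·s/m, so ζ = c/c_c = 495/2429 = 0.2038.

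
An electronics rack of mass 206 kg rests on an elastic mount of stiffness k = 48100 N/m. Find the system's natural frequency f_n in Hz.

2.43 Hz

ω_n = √(k/m) = √(48100/206) = √233.5 = 15.28 rad/s.
f_n = ω_n/(2π) = 15.28/6.283 = 2.432 Hz.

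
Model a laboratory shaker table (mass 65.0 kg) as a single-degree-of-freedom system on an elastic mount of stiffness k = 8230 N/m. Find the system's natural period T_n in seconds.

0.558 s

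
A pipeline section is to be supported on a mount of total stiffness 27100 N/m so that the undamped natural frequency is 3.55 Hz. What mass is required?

54.5 kg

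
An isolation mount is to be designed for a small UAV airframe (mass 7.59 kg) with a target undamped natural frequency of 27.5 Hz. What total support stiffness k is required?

227000 N/m

ω_n = 2πf_n = 2π × 27.5 = 172.8 rad/s.
k = m·ω_n² = 7.59 × 172.8² = 7.59 × 29860 = 226600 N/m.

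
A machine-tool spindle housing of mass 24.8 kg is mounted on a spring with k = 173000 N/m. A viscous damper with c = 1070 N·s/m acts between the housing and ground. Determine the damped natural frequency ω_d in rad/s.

80.7 rad/s

ω_n = √(k/m) = √(173000/24.8) = 83.52 rad/s.
Critical damping c_c = 2√(k·m) = 2√(173000 × 24.8) = 4143 N·s/m, so ζ = c/c_c = 1070/4143 = 0.2583.
ω_d = ω_n√(1 − ζ²) = 83.52 × √(1 − 0.0667) = 80.69 rad/s.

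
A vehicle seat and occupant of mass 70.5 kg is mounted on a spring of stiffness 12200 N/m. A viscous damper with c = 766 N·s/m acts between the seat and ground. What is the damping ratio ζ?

0.413

ω_n = √(k/m) = √(12200/70.5) = 13.15 rad/s.
Critical damping c_c = 2√(k·m) = 2√(12200 × 70.5) = 1855 N·s/m, so ζ = c/c_c = 766/1855 = 0.4130.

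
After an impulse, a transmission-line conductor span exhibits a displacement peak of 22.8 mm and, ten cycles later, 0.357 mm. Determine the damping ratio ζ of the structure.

0.0660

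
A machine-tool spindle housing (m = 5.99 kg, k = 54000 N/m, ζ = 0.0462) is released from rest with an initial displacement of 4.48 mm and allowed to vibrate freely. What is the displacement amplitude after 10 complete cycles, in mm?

0.245 mm

Logarithmic decrement δ = 2πζ/√(1 − ζ²) = 2π × 0.04620/√(1 − 0.00213) = 0.2906.
After n cycles, x_n/x₀ = e^(−nδ), so x_10 = 4.48 × e^(−10 × 0.2906) = 4.48 × 0.05470 = 0.2450 mm.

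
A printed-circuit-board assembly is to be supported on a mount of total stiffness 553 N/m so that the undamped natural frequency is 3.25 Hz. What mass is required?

1.33 kg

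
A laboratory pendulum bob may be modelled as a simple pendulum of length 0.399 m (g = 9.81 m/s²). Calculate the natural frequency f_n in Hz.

0.789 Hz

For a simple pendulum ω_n = √(g/L) = √(9.81/0.399) = √24.59 = 4.958 rad/s.
f_n = ω_n/(2π) = 4.958/6.283 = 0.7892 Hz.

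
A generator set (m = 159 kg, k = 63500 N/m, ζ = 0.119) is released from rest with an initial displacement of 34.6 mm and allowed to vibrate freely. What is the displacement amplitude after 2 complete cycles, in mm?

Logarithmic decrement δ = 2πζ/√(1 − ζ²) = 2π × 0.1190/√(1 − 0.0142) = 0.7531.
After n cycles, x_n/x₀ = e^(−nδ), so x_2 = 34.6 × e^(−2 × 0.7531) = 34.6 × 0.2218 = 7.673 mm.

7.67 mm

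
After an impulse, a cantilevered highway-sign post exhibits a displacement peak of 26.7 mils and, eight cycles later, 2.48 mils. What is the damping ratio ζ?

0.0472

Logarithmic decrement δ = (1/n)·ln(x₀/x_n) = (1/8)·ln(26.7/2.48) = (1/8)·ln(10.77) = 0.2971.
ζ = δ/√(4π² + δ²) = 0.2971/√(39.48 + 0.0882) = 0.2971/6.290 = 0.04722.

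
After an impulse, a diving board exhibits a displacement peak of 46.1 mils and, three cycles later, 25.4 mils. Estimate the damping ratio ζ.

Logarithmic decrement δ = (1/n)·ln(x₀/x_n) = (1/3)·ln(46.1/25.4) = (1/3)·ln(1.815) = 0.1987.
ζ = δ/√(4π² + δ²) = 0.1987/√(39.48 + 0.0395) = 0.1987/6.286 = 0.03161.

0.0316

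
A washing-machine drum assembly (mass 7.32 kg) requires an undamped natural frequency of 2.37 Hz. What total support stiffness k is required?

ω_n = 2πf_n = 2π × 2.37 = 14.89 rad/s.
k = m·ω_n² = 7.32 × 14.89² = 7.32 × 221.7 = 1623 N/m.

1620 N/m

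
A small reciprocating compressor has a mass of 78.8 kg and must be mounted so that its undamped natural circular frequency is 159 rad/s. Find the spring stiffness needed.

k = m·ω_n² = 78.8 × 159.0² = 78.8 × 25280 = 1992000 N/m.

1990000 N/m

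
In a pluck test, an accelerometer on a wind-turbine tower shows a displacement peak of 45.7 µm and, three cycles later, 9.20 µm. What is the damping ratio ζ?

0.0847

Logarithmic decrement δ = (1/n)·ln(x₀/x_n) = (1/3)·ln(45.7/9.20) = (1/3)·ln(4.967) = 0.5343.
ζ = δ/√(4π² + δ²) = 0.5343/√(39.48 + 0.285) = 0.5343/6.306 = 0.08473.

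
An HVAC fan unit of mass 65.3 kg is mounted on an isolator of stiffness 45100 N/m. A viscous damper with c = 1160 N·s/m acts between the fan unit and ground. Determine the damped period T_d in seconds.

0.254 s

ω_n = √(k/m) = √(45100/65.3) = 26.28 rad/s.
Critical damping c_c = 2√(k·m) = 2√(45100 × 65.3) = 3432 N·s/m, so ζ = c/c_c = 1160/3432 = 0.3380.
ω_d = ω_n√(1 − ζ²) = 26.28 × √(1 − 0.114) = 24.73 rad/s.
T_d = 2π/ω_d = 0.2540 s.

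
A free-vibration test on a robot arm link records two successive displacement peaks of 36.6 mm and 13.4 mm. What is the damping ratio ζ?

Logarithmic decrement δ = (1/n)·ln(x₀/x_n) = (1/1)·ln(36.6/13.4) = (1/1)·ln(2.731) = 1.005.
ζ = δ/√(4π² + δ²) = 1.005/√(39.48 + 1.01) = 1.005/6.363 = 0.1579.

0.158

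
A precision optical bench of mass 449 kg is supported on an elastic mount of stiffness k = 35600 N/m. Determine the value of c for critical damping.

8000 N·s/m

c_c = 2√(k·m) = 2√(35600 × 449) = 2 × 3998 = 7996 N·s/m.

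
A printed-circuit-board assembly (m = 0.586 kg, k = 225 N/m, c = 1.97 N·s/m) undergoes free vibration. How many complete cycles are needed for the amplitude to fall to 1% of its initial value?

ζ = c/(2√(km)) = 1.97/(2√(225 × 0.586)) = 1.97/22.97 = 0.08578.
Logarithmic decrement δ = 2πζ/√(1 − ζ²) = 2π × 0.08578/√(1 − 0.00736) = 0.5410.
x_n/x₀ = e^(−nδ) ≤ 0.01; take ln: n ≥ ln(1/0.01)/δ = 4.605/0.5410 = 8.513.
So 9 complete cycles are required.

9 cycles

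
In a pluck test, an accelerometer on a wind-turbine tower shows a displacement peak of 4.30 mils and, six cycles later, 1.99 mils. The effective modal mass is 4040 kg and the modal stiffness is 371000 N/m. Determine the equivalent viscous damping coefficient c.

1580 N·s/m

Logarithmic decrement δ = (1/n)·ln(x₀/x_n) = (1/6)·ln(4.30/1.99) = (1/6)·ln(2.161) = 0.1284.
ζ = δ/√(4π² + δ²) = 0.1284/√(39.48 + 0.0165) = 0.1284/6.284 = 0.02043.
c = ζ · 2√(km) = 0.02043 × 2√(371000 × 4040) = 0.02043 × 77430 = 1582 N·s/m.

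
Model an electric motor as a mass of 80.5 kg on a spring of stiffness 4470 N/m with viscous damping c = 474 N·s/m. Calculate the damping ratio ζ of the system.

0.395

ω_n = √(k/m) = √(4470/80.5) = 7.452 rad/s.
Critical damping c_c = 2√(k·m) = 2√(4470 × 80.5) = 1200 N·s/m, so ζ = c/c_c = 474/1200 = 0.3951.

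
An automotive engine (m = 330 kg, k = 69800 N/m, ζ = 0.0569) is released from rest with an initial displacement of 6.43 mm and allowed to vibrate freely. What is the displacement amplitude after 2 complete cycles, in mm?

Logarithmic decrement δ = 2πζ/√(1 − ζ²) = 2π × 0.05690/√(1 − 0.00324) = 0.3581.
After n cycles, x_n/x₀ = e^(−nδ), so x_2 = 6.43 × e^(−2 × 0.3581) = 6.43 × 0.4886 = 3.142 mm.

3.14 mm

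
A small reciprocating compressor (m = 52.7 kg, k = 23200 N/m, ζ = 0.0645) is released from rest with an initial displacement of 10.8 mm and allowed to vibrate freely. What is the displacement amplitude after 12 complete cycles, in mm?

0.0826 mm

Logarithmic decrement δ = 2πζ/√(1 − ζ²) = 2π × 0.06450/√(1 − 0.00416) = 0.4061.
After n cycles, x_n/x₀ = e^(−nδ), so x_12 = 10.8 × e^(−12 × 0.4061) = 10.8 × 0.007648 = 0.08260 mm.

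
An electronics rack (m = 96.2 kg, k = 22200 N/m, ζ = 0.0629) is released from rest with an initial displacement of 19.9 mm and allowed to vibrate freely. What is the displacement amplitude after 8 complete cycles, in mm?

Logarithmic decrement δ = 2πζ/√(1 − ζ²) = 2π × 0.06290/√(1 − 0.00396) = 0.3960.
After n cycles, x_n/x₀ = e^(−nδ), so x_8 = 19.9 × e^(−8 × 0.3960) = 19.9 × 0.04209 = 0.8376 mm.

0.838 mm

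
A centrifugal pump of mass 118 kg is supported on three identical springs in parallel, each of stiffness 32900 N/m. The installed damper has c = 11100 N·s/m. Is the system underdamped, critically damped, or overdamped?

overdamped

Parallel springs add: k_eq = 3 × 32900 = 98700 N/m.
c_c = 2√(k_eq·m) = 6825 N·s/m; ζ = c/c_c = 11100/6825 = 1.63.
Since ζ > 1 the system is overdamped.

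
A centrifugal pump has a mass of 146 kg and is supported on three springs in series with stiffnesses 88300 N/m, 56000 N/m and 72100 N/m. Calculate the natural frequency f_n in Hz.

Series springs: 1/k_eq = 1/88300 + 1/56000 + 1/72100 = 4.305×10^-5, so k_eq = 23230 N/m.
ω_n = √(k_eq/m) = √(23230/146) = √159.1 = 12.61 rad/s.
f_n = ω_n/(2π) = 12.61/6.283 = 2.007 Hz.

2.01 Hz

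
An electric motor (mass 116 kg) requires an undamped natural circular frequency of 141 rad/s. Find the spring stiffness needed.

2310000 N/m

k = m·ω_n² = 116 × 141.0² = 116 × 19880 = 2306000 N/m.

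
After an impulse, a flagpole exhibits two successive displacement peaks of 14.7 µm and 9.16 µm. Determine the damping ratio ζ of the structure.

0.0751

Logarithmic decrement δ = (1/n)·ln(x₀/x_n) = (1/1)·ln(14.7/9.16) = (1/1)·ln(1.605) = 0.4730.
ζ = δ/√(4π² + δ²) = 0.4730/√(39.48 + 0.224) = 0.4730/6.301 = 0.07507.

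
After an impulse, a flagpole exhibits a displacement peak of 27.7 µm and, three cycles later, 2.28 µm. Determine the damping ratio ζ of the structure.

0.131

Logarithmic decrement δ = (1/n)·ln(x₀/x_n) = (1/3)·ln(27.7/2.28) = (1/3)·ln(12.15) = 0.8324.
ζ = δ/√(4π² + δ²) = 0.8324/√(39.48 + 0.693) = 0.8324/6.338 = 0.1313.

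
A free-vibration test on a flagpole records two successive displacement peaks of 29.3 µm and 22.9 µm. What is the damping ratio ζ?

0.0392

Logarithmic decrement δ = (1/n)·ln(x₀/x_n) = (1/1)·ln(29.3/22.9) = (1/1)·ln(1.279) = 0.2465.
ζ = δ/√(4π² + δ²) = 0.2465/√(39.48 + 0.0607) = 0.2465/6.288 = 0.03919.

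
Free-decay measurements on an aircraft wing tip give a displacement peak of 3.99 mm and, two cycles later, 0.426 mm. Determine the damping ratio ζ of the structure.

Logarithmic decrement δ = (1/n)·ln(x₀/x_n) = (1/2)·ln(3.99/0.426) = (1/2)·ln(9.366) = 1.119.
ζ = δ/√(4π² + δ²) = 1.119/√(39.48 + 1.25) = 1.119/6.382 = 0.1753.

0.175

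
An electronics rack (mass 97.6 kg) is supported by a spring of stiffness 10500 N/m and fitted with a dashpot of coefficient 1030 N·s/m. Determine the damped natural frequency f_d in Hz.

ω_n = √(k/m) = √(10500/97.6) = 10.37 rad/s.
Critical damping c_c = 2√(k·m) = 2√(10500 × 97.6) = 2025 N·s/m, so ζ = c/c_c = 1030/2025 = 0.5087.
ω_d = ω_n√(1 − ζ²) = 10.37 × √(1 − 0.259) = 8.930 rad/s.
f_d = ω_d/(2π) = 1.421 Hz.

1.42 Hz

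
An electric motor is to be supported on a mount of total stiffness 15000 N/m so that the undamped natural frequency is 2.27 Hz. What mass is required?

ω_n = 2πf_n = 2π × 2.27 = 14.26 rad/s.
m = k/ω_n² = 15000/14.26² = 15000/203.4 = 73.74 kg.

73.7 kg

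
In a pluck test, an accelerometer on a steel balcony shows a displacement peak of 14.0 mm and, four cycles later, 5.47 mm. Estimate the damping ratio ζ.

Logarithmic decrement δ = (1/n)·ln(x₀/x_n) = (1/4)·ln(14.0/5.47) = (1/4)·ln(2.559) = 0.2349.
ζ = δ/√(4π² + δ²) = 0.2349/√(39.48 + 0.0552) = 0.2349/6.288 = 0.03737.

0.0374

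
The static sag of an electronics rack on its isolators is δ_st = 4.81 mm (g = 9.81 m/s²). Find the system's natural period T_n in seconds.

ω_n = √(g/δ_st) = √(9.81/0.00481) = √2040 = 45.16 rad/s.
T_n = 2π/ω_n = 6.283/45.16 = 0.1391 s.

0.139 s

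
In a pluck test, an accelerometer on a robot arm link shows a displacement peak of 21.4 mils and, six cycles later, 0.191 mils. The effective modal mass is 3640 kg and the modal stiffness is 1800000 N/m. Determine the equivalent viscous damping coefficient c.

20100 N·s/m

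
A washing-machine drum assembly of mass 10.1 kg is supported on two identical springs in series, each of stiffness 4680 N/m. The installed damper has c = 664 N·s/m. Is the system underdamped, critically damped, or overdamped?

overdamped

Series springs: 1/k_eq = 2/4680, so k_eq = 4680/2 = 2340 N/m.
c_c = 2√(k_eq·m) = 307.5 N·s/m; ζ = c/c_c = 664/307.5 = 2.16.
Since ζ > 1 the system is overdamped.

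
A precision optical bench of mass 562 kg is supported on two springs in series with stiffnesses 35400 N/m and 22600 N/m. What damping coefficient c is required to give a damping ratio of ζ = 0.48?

Series springs: 1/k_eq = 1/35400 + 1/22600 = 7.250×10^-5, so k_eq = 13790 N/m.
c_c = 2√(k_eq·m) = 2√(13790 × 562) = 5569 N·s/m.
c = ζ·c_c = 0.48 × 5569 = 2673 N·s/m.

2670 N·s/m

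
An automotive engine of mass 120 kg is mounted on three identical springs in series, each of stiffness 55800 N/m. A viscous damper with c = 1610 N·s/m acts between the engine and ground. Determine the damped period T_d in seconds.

Series springs: 1/k_eq = 3/55800, so k_eq = 55800/3 = 18600 N/m.
ω_n = √(k_eq/m) = √(18600/120) = 12.45 rad/s.
Critical damping c_c = 2√(k_eq·m) = 2√(18600 × 120) = 2988 N·s/m, so ζ = c/c_c = 1610/2988 = 0.5388.
ω_d = ω_n√(1 − ζ²) = 12.45 × √(1 − 0.290) = 10.49 rad/s.
T_d = 2π/ω_d = 0.5991 s.

0.599 s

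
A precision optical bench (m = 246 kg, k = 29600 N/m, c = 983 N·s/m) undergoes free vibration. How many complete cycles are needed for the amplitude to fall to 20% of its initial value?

2 cycles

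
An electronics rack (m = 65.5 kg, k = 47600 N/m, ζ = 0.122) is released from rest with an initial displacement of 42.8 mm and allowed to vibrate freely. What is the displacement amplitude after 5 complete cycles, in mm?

0.900 mm

Logarithmic decrement δ = 2πζ/√(1 − ζ²) = 2π × 0.1220/√(1 − 0.0149) = 0.7723.
After n cycles, x_n/x₀ = e^(−nδ), so x_5 = 42.8 × e^(−5 × 0.7723) = 42.8 × 0.02103 = 0.9003 mm.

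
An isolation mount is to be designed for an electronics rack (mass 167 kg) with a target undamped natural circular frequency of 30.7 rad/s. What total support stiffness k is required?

157000 N/m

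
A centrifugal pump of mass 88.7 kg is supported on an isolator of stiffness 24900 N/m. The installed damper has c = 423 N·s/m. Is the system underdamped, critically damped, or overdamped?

c_c = 2√(k·m) = 2972 N·s/m; ζ = c/c_c = 423/2972 = 0.142.
Since ζ < 1 the system is underdamped.

underdamped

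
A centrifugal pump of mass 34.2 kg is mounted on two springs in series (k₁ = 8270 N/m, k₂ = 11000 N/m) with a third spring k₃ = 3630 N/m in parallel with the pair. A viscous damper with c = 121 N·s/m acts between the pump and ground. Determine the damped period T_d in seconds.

0.405 s

Series pair: k_s = k₁k₂/(k₁+k₂) = (8270)(11000)/(8270 + 11000) = 4721 N/m. In parallel with k₃: k_eq = 4721 + 3630 = 8351 N/m.
ω_n = √(k_eq/m) = √(8351/34.2) = 15.63 rad/s.
Critical damping c_c = 2√(k_eq·m) = 2√(8351 × 34.2) = 1069 N·s/m, so ζ = c/c_c = 121/1069 = 0.1132.
ω_d = ω_n√(1 − ζ²) = 15.63 × √(1 − 0.0128) = 15.53 rad/s.
T_d = 2π/ω_d = 0.4047 s.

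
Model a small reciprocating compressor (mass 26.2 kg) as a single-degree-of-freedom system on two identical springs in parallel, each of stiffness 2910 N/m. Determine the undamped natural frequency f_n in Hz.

Parallel springs add: k_eq = 2 × 2910 = 5820 N/m.
ω_n = √(k_eq/m) = √(5820/26.2) = √222.1 = 14.90 rad/s.
f_n = ω_n/(2π) = 14.90/6.283 = 2.372 Hz.

2.37 Hz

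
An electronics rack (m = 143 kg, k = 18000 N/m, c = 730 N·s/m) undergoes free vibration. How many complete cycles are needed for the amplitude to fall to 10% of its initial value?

2 cycles

ζ = c/(2√(km)) = 730/(2√(18000 × 143)) = 730/3209 = 0.2275.
Logarithmic decrement δ = 2πζ/√(1 − ζ²) = 2π × 0.2275/√(1 − 0.0518) = 1.468.
x_n/x₀ = e^(−nδ) ≤ 0.1; take ln: n ≥ ln(1/0.1)/δ = 2.303/1.468 = 1.569.
So 2 complete cycles are required.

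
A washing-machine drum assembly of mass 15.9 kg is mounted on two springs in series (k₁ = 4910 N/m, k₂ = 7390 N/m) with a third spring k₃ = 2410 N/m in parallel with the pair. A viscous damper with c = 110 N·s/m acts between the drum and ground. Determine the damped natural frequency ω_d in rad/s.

Series pair: k_s = k₁k₂/(k₁+k₂) = (4910)(7390)/(4910 + 7390) = 2950 N/m. In parallel with k₃: k_eq = 2950 + 2410 = 5360 N/m.
ω_n = √(k_eq/m) = √(5360/15.9) = 18.36 rad/s.
Critical damping c_c = 2√(k_eq·m) = 2√(5360 × 15.9) = 583.9 N·s/m, so ζ = c/c_c = 110/583.9 = 0.1884.
ω_d = ω_n√(1 − ζ²) = 18.36 × √(1 − 0.0355) = 18.03 rad/s.

18.0 rad/s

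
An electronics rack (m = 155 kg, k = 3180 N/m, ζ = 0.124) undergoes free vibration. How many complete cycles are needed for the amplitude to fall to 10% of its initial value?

3 cycles

Logarithmic decrement δ = 2πζ/√(1 − ζ²) = 2π × 0.1240/√(1 − 0.0154) = 0.7852.
x_n/x₀ = e^(−nδ) ≤ 0.1; take ln: n ≥ ln(1/0.1)/δ = 2.303/0.7852 = 2.933.
So 3 complete cycles are required.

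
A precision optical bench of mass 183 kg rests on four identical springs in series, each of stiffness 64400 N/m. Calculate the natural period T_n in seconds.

0.670 s

Series springs: 1/k_eq = 4/64400, so k_eq = 64400/4 = 16100 N/m.
ω_n = √(k_eq/m) = √(16100/183) = √87.98 = 9.380 rad/s.
T_n = 2π/ω_n = 6.283/9.380 = 0.6699 s.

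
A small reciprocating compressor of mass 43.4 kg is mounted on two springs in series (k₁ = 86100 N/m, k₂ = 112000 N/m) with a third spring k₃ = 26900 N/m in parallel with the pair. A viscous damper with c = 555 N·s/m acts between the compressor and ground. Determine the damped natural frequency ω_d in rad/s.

Series pair: k_s = k₁k₂/(k₁+k₂) = (86100)(112000)/(86100 + 112000) = 48680 N/m. In parallel with k₃: k_eq = 48680 + 26900 = 75580 N/m.
ω_n = √(k_eq/m) = √(75580/43.4) = 41.73 rad/s.
Critical damping c_c = 2√(k_eq·m) = 2√(75580 × 43.4) = 3622 N·s/m, so ζ = c/c_c = 555/3622 = 0.1532.
ω_d = ω_n√(1 − ζ²) = 41.73 × √(1 − 0.0235) = 41.24 rad/s.

41.2 rad/s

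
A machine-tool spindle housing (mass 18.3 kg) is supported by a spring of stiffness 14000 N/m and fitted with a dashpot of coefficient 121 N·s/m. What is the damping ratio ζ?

0.120

ω_n = √(k/m) = √(14000/18.3) = 27.66 rad/s.
Critical damping c_c = 2√(k·m) = 2√(14000 × 18.3) = 1012 N·s/m, so ζ = c/c_c = 121/1012 = 0.1195.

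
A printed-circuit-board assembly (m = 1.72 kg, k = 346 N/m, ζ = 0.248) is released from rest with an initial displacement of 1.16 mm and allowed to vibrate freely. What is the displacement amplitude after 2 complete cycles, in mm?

Logarithmic decrement δ = 2πζ/√(1 − ζ²) = 2π × 0.2480/√(1 − 0.0615) = 1.608.
After n cycles, x_n/x₀ = e^(−nδ), so x_2 = 1.16 × e^(−2 × 1.608) = 1.16 × 0.04008 = 0.04649 mm.

0.0465 mm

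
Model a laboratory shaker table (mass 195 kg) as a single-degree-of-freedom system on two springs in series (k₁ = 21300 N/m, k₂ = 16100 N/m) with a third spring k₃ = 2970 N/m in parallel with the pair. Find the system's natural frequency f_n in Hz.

1.26 Hz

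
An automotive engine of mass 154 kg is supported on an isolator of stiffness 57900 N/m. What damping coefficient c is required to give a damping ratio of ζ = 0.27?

1610 N·s/m

c_c = 2√(k·m) = 2√(57900 × 154) = 5972 N·s/m.
c = ζ·c_c = 0.27 × 5972 = 1612 N·s/m.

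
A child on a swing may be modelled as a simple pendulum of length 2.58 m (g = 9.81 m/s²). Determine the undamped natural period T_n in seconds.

For a simple pendulum ω_n = √(g/L) = √(9.81/2.58) = √3.802 = 1.950 rad/s.
T_n = 2π/ω_n = 6.283/1.950 = 3.222 s.

3.22 s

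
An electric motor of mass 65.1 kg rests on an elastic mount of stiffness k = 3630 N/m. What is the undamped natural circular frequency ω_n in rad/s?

ω_n = √(k/m) = √(3630/65.1) = √55.76 = 7.467 rad/s.

7.47 rad/s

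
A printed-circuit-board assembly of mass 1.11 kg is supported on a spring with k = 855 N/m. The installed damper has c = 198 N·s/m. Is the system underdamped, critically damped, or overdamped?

c_c = 2√(k·m) = 61.61 N·s/m; ζ = c/c_c = 198/61.61 = 3.21.
Since ζ > 1 the system is overdamped.

overdamped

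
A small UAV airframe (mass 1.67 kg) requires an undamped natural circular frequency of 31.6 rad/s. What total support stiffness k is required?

k = m·ω_n² = 1.67 × 31.60² = 1.67 × 998.6 = 1668 N/m.

1670 N/m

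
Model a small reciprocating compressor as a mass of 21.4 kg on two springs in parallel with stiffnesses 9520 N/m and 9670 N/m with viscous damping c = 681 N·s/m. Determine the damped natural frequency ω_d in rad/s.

25.4 rad/s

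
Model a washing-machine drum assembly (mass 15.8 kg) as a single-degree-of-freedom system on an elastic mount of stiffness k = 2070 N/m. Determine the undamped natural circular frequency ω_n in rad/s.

ω_n = √(k/m) = √(2070/15.8) = √131.0 = 11.45 rad/s.

11.4 rad/s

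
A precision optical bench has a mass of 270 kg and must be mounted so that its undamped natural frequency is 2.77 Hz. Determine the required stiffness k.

81800 N/m

ω_n = 2πf_n = 2π × 2.77 = 17.40 rad/s.
k = m·ω_n² = 270 × 17.40² = 270 × 302.9 = 81790 N/m.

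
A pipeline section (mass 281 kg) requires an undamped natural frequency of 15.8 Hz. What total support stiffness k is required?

2770000 N/m

ω_n = 2πf_n = 2π × 15.8 = 99.27 rad/s.
k = m·ω_n² = 281 × 99.27² = 281 × 9855 = 2769000 N/m.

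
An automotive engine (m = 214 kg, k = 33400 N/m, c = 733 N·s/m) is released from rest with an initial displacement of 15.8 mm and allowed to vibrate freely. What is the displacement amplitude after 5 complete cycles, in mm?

0.204 mm

ζ = c/(2√(km)) = 733/(2√(33400 × 214)) = 733/5347 = 0.1371.
Logarithmic decrement δ = 2πζ/√(1 − ζ²) = 2π × 0.1371/√(1 − 0.0188) = 0.8695.
After n cycles, x_n/x₀ = e^(−nδ), so x_5 = 15.8 × e^(−5 × 0.8695) = 15.8 × 0.01294 = 0.2044 mm.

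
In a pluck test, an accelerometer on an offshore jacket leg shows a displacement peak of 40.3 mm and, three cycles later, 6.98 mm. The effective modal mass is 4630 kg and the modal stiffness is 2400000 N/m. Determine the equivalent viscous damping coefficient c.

Logarithmic decrement δ = (1/n)·ln(x₀/x_n) = (1/3)·ln(40.3/6.98) = (1/3)·ln(5.774) = 0.5844.
ζ = δ/√(4π² + δ²) = 0.5844/√(39.48 + 0.342) = 0.5844/6.310 = 0.09262.
c = ζ · 2√(km) = 0.09262 × 2√(2400000 × 4630) = 0.09262 × 210800 = 19530 N·s/m.

19500 N·s/m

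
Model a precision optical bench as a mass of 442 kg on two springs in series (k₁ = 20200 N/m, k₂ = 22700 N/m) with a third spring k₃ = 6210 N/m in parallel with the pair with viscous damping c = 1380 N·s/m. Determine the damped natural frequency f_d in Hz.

0.952 Hz

Series pair: k_s = k₁k₂/(k₁+k₂) = (20200)(22700)/(20200 + 22700) = 10690 N/m. In parallel with k₃: k_eq = 10690 + 6210 = 16900 N/m.
ω_n = √(k_eq/m) = √(16900/442) = 6.183 rad/s.
Critical damping c_c = 2√(k_eq·m) = 2√(16900 × 442) = 5466 N·s/m, so ζ = c/c_c = 1380/5466 = 0.2525.
ω_d = ω_n√(1 − ζ²) = 6.183 × √(1 − 0.0637) = 5.983 rad/s.
f_d = ω_d/(2π) = 0.9522 Hz.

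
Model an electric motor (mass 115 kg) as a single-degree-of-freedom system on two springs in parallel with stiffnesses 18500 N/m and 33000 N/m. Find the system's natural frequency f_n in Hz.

Parallel springs add: k_eq = 18500 + 33000 = 51500 N/m.
ω_n = √(k_eq/m) = √(51500/115) = √447.8 = 21.16 rad/s.
f_n = ω_n/(2π) = 21.16/6.283 = 3.368 Hz.

3.37 Hz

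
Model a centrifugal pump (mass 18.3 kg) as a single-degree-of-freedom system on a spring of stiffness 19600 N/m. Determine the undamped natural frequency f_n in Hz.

5.21 Hz

ω_n = √(k/m) = √(19600/18.3) = √1071 = 32.73 rad/s.
f_n = ω_n/(2π) = 32.73/6.283 = 5.209 Hz.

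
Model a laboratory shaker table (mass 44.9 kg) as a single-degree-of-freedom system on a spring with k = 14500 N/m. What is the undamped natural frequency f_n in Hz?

2.86 Hz

ω_n = √(k/m) = √(14500/44.9) = √322.9 = 17.97 rad/s.
f_n = ω_n/(2π) = 17.97/6.283 = 2.860 Hz.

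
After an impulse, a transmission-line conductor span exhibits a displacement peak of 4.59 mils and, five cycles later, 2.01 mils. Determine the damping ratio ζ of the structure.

0.0263

Logarithmic decrement δ = (1/n)·ln(x₀/x_n) = (1/5)·ln(4.59/2.01) = (1/5)·ln(2.284) = 0.1651.
ζ = δ/√(4π² + δ²) = 0.1651/√(39.48 + 0.0273) = 0.1651/6.285 = 0.02628.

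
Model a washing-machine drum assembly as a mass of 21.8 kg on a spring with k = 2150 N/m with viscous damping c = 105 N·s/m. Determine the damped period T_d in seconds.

ω_n = √(k/m) = √(2150/21.8) = 9.931 rad/s.
Critical damping c_c = 2√(k·m) = 2√(2150 × 21.8) = 433.0 N·s/m, so ζ = c/c_c = 105/433.0 = 0.2425.
ω_d = ω_n√(1 − ζ²) = 9.931 × √(1 − 0.0588) = 9.635 rad/s.
T_d = 2π/ω_d = 0.6522 s.

0.652 s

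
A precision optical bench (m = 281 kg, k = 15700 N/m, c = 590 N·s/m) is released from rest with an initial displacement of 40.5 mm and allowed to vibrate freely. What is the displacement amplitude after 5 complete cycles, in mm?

ζ = c/(2√(km)) = 590/(2√(15700 × 281)) = 590/4201 = 0.1404.
Logarithmic decrement δ = 2πζ/√(1 − ζ²) = 2π × 0.1404/√(1 − 0.0197) = 0.8913.
After n cycles, x_n/x₀ = e^(−nδ), so x_5 = 40.5 × e^(−5 × 0.8913) = 40.5 × 0.01160 = 0.4699 mm.

0.470 mm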